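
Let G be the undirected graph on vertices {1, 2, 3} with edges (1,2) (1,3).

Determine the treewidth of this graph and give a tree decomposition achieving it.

Treewidth 1.
One optimal decomposition is:
Bags: B1 = {1, 2}  B2 = {1, 3}
Tree: B1–B2

Each bag holds 2 vertices, so the decomposition has width 1, which upper-bounds the treewidth. Since G has at least one edge (e.g. 1–2), it is not an edgeless graph, so tw(G) ≥ 1. Hence tw(G) = 1 exactly.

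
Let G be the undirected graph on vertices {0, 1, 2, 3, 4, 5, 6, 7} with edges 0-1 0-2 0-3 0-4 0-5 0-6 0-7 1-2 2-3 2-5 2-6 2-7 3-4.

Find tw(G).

2

A width-2 tree decomposition is:
Bags: B1 = {0, 2, 3}  B2 = {0, 2, 5}  B3 = {0, 3, 4}  B4 = {0, 2, 6}  B5 = {0, 2, 7}  B6 = {0, 1, 2}
Tree: B1–B2, B1–B3, B1–B4, B2–B5, B1–B6
Each bag holds 3 vertices, so the decomposition has width 2, which upper-bounds the treewidth. For the lower bound, the 3 vertices {0, 1, 2} are pairwise adjacent, and any tree decomposition puts a clique entirely inside one bag — forcing width ≥ 2. Therefore the treewidth is 2.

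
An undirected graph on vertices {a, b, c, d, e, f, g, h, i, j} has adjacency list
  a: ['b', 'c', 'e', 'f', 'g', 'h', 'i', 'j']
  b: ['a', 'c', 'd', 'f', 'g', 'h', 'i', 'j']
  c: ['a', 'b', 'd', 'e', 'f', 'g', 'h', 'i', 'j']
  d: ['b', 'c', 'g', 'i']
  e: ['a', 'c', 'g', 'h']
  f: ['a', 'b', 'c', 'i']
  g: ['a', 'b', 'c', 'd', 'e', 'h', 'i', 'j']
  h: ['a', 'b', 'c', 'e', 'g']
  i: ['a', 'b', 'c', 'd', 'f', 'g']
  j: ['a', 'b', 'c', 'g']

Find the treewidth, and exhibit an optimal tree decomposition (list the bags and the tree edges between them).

Each bag holds 5 vertices, so the decomposition has width 4, which upper-bounds the treewidth. On the other hand G contains the 5-clique {a, c, e, g, h}. A clique must lie in a single bag of any decomposition, so no decomposition can have width below 4. Combining the bounds, tw(G) = 4.

Treewidth 4.
Bags: B1 = {a, b, c, g, h}  B2 = {a, b, c, g, i}  B3 = {a, b, c, f, i}  B4 = {a, c, e, g, h}  B5 = {a, b, c, g, j}  B6 = {b, c, d, g, i}
Tree: B1–B2, B2–B3, B1–B4, B2–B5, B2–B6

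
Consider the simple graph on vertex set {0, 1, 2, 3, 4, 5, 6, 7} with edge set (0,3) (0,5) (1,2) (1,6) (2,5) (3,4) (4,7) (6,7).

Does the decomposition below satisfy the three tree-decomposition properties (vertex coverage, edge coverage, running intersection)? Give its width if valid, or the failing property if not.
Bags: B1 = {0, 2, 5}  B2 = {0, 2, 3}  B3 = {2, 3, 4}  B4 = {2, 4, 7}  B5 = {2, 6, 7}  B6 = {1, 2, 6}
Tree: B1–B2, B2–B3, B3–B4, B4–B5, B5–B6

Checking the three conditions: (i) the bags cover all of {0, 1, 2, 3, 4, 5, 6, 7}; (ii) for each edge, some bag contains both endpoints; (iii) the bags containing any fixed vertex form a subtree. All hold, so the decomposition is valid with width 3 − 1 = 2.

Yes; width 2.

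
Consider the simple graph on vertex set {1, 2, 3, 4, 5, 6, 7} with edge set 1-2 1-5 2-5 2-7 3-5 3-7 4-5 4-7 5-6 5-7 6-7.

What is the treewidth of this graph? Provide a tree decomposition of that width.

Treewidth 2.
One optimal decomposition is:
Bags: B1 = {3, 5, 7}  B2 = {5, 6, 7}  B3 = {2, 5, 7}  B4 = {1, 2, 5}  B5 = {4, 5, 7}
Tree: B1–B2, B2–B3, B3–B4, B3–B5

Each bag holds 3 vertices, so the decomposition has width 2, which upper-bounds the treewidth. For the lower bound, the 3 vertices {1, 2, 5} are pairwise adjacent, and any tree decomposition puts a clique entirely inside one bag — forcing width ≥ 2. Hence tw(G) = 2 exactly.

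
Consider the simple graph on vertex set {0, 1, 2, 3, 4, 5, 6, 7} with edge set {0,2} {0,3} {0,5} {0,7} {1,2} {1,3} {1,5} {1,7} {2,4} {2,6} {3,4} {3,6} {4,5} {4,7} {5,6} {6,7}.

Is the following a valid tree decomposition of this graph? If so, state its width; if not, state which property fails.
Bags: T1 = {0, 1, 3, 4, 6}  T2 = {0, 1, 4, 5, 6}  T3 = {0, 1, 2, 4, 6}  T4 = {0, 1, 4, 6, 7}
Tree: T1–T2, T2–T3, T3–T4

Every vertex of G appears in some bag (union = {0, 1, 2, 3, 4, 5, 6, 7}); every edge is covered by a bag; and for each vertex v the set of bags containing v is connected in the bag tree. The decomposition is therefore valid. The largest bag has 5 vertices, so the width is 4.

Yes; width 4.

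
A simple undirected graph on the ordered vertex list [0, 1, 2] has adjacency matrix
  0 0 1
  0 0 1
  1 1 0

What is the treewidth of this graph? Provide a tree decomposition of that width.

Treewidth 1.
One optimal decomposition is:
Bags: B1 = {0, 2}  B2 = {1, 2}
Tree: B1–B2

Each bag holds 2 vertices, so the decomposition has width 1, which upper-bounds the treewidth. Since G has at least one edge (e.g. 2–0), it is not an edgeless graph, so tw(G) ≥ 1. Hence tw(G) = 1 exactly.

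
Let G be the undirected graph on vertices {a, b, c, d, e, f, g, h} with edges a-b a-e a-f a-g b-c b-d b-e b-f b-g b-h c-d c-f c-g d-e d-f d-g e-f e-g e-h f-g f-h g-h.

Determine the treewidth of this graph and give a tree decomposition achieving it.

Treewidth 4.
Bags: B1 = {a, b, e, f, g}  B2 = {b, e, f, g, h}  B3 = {b, d, e, f, g}  B4 = {b, c, d, f, g}
Tree: B1–B2, B2–B3, B3–B4

Each bag holds 5 vertices, so the decomposition has width 4, which upper-bounds the treewidth. On the other hand G contains the 5-clique {b, d, e, f, g}. A clique must lie in a single bag of any decomposition, so no decomposition can have width below 4. Hence tw(G) = 4 exactly.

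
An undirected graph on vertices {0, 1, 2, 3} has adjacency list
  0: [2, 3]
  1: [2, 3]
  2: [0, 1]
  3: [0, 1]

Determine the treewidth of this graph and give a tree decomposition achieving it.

Treewidth 2.
One optimal decomposition is:
Bags: B1 = {0, 1, 2}  B2 = {0, 1, 3}
Tree: B1–B2

The largest bag has 3 vertices, giving width 2; this decomposition certifies tw(G) ≤ 2. For the lower bound, G contains the cycle 0–2–1–3–0, so G is not a forest; only forests have treewidth ≤ 1, hence tw(G) ≥ 2. Therefore the treewidth is 2.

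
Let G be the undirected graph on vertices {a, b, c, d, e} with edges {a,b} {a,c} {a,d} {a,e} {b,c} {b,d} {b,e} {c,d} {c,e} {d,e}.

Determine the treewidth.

4

A width-4 tree decomposition is:
Bags: B1 = {a, b, c, d, e}
Tree: (single bag)
A single bag containing all 5 vertices is trivially a valid decomposition of width 4. On the other hand G contains the 5-clique {a, b, c, d, e}. A clique must lie in a single bag of any decomposition, so no decomposition can have width below 4. Combining the bounds, tw(G) = 4.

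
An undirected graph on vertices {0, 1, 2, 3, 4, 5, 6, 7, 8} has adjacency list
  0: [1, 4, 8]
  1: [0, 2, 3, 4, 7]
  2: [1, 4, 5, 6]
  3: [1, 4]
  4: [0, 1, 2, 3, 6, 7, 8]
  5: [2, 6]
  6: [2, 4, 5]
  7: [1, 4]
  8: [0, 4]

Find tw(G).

A width-2 tree decomposition is:
Bags: B1 = {1, 2, 4}  B2 = {0, 1, 4}  B3 = {1, 3, 4}  B4 = {1, 4, 7}  B5 = {2, 4, 6}  B6 = {0, 4, 8}  B7 = {2, 5, 6}
Tree: B1–B2, B1–B3, B3–B4, B1–B5, B2–B6, B5–B7
Each bag holds 3 vertices, so the decomposition has width 2, which upper-bounds the treewidth. On the other hand G contains the 3-clique {0, 4, 8}. A clique must lie in a single bag of any decomposition, so no decomposition can have width below 2. The upper and lower bounds meet at 2, so that is the treewidth.

2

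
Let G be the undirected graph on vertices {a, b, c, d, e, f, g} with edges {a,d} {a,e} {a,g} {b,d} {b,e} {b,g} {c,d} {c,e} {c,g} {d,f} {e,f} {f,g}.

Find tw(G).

3

A width-3 tree decomposition is:
Bags: B1 = {b, d, e, g}  B2 = {d, e, f, g}  B3 = {a, d, e, g}  B4 = {c, d, e, g}
Tree: B1–B2, B2–B3, B3–B4
The largest bag has 4 vertices, giving width 3; this decomposition certifies tw(G) ≤ 3. For the lower bound: the 4 vertex sets {b,e}, {f,g}, {d}, {a} are disjoint, each induces a connected subgraph, and every pair is joined by at least one edge of G. Contracting each set to a single vertex therefore yields K_{4} as a minor, and since treewidth is minor-monotone, tw(G) ≥ tw(K_{4}) = 3. The upper and lower bounds meet at 3, so that is the treewidth.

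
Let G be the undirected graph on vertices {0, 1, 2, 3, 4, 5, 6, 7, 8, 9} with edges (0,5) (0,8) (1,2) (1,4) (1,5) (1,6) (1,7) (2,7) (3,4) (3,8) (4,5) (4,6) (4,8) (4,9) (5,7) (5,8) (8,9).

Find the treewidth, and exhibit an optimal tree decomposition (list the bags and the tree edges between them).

The largest bag has 3 vertices, giving width 2; this decomposition certifies tw(G) ≤ 2. On the other hand G contains the 3-clique {0, 5, 8}. A clique must lie in a single bag of any decomposition, so no decomposition can have width below 2. Combining the bounds, tw(G) = 2.

Treewidth 2.
One such decomposition:
Bags: B1 = {1, 5, 7}  B2 = {1, 4, 5}  B3 = {1, 4, 6}  B4 = {4, 5, 8}  B5 = {4, 8, 9}  B6 = {0, 5, 8}  B7 = {3, 4, 8}  B8 = {1, 2, 7}
Tree: B1–B2, B2–B3, B2–B4, B4–B5, B4–B6, B5–B7, B1–B8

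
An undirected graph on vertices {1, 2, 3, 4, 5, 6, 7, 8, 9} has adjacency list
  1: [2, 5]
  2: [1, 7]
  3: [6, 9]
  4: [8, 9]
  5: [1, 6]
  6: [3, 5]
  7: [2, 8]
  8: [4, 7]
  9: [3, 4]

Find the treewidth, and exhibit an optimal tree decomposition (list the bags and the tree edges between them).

The largest bag has 3 vertices, giving width 2; this decomposition certifies tw(G) ≤ 2. For the lower bound, G contains the cycle 5–6–3–9–4–8–7–2–1–5, so G is not a forest; only forests have treewidth ≤ 1, hence tw(G) ≥ 2. Therefore the treewidth is 2.

Treewidth 2.
Bags: B1 = {3, 5, 6}  B2 = {3, 5, 9}  B3 = {4, 5, 9}  B4 = {4, 5, 8}  B5 = {5, 7, 8}  B6 = {2, 5, 7}  B7 = {1, 2, 5}
Tree: B1–B2, B2–B3, B3–B4, B4–B5, B5–B6, B6–B7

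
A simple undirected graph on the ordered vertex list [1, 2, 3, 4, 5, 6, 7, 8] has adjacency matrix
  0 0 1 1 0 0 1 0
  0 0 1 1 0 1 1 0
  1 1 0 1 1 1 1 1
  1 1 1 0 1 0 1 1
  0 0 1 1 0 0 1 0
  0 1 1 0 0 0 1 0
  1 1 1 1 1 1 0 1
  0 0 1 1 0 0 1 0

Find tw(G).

A width-3 tree decomposition is:
Bags: B1 = {2, 3, 4, 7}  B2 = {1, 3, 4, 7}  B3 = {3, 4, 5, 7}  B4 = {3, 4, 7, 8}  B5 = {2, 3, 6, 7}
Tree: B1–B2, B2–B3, B1–B4, B1–B5
Every bag has size at most 4, so the width is 4 − 1 = 3 and tw(G) ≤ 3. Conversely, {3, 4, 7, 8} is a clique of size 4, and the vertices of any clique must share a bag in every tree decomposition; so some bag has ≥ 4 vertices and tw(G) ≥ 3. Therefore the treewidth is 3.

3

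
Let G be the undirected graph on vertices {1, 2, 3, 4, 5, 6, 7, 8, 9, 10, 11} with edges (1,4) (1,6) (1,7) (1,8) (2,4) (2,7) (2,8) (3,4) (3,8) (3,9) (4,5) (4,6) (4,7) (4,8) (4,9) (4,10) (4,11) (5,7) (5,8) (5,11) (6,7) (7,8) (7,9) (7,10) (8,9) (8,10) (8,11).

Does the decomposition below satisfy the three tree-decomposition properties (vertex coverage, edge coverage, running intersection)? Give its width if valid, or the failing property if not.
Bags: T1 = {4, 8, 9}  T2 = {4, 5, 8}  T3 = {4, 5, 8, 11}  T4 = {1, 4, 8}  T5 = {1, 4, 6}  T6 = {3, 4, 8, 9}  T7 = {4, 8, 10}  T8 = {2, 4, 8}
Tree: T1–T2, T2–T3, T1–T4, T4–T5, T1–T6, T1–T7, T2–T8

No — vertex 7 appears in no bag.

A tree decomposition must satisfy three properties: every vertex lies in some bag; for every edge, both endpoints lie together in some bag; and for every vertex, the bags containing it form a connected subtree. Here vertex 7 appears in no bag, so the decomposition is invalid.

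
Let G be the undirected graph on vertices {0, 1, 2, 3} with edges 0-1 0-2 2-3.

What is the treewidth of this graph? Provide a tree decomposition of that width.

Every bag has size at most 2, so the width is 2 − 1 = 1 and tw(G) ≤ 1. Any graph with an edge has treewidth ≥ 1, and G has the edge 0–2. Therefore the treewidth is 1.

Treewidth 1.
One optimal decomposition is:
Bags: B1 = {0, 2}  B2 = {2, 3}  B3 = {0, 1}
Tree: B1–B2, B1–B3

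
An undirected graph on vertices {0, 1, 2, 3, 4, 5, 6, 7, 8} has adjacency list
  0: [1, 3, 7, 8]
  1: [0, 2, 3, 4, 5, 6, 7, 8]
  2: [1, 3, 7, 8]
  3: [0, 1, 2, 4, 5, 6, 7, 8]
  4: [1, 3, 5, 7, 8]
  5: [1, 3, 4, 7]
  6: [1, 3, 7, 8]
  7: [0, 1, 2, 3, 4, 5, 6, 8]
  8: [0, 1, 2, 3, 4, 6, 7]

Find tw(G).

A width-4 tree decomposition is:
Bags: B1 = {1, 3, 4, 7, 8}  B2 = {1, 3, 6, 7, 8}  B3 = {0, 1, 3, 7, 8}  B4 = {1, 3, 4, 5, 7}  B5 = {1, 2, 3, 7, 8}
Tree: B1–B2, B2–B3, B1–B4, B3–B5
Every bag has size at most 5, so the width is 5 − 1 = 4 and tw(G) ≤ 4. For the lower bound, the 5 vertices {0, 1, 3, 7, 8} are pairwise adjacent, and any tree decomposition puts a clique entirely inside one bag — forcing width ≥ 4. Therefore the treewidth is 4.

4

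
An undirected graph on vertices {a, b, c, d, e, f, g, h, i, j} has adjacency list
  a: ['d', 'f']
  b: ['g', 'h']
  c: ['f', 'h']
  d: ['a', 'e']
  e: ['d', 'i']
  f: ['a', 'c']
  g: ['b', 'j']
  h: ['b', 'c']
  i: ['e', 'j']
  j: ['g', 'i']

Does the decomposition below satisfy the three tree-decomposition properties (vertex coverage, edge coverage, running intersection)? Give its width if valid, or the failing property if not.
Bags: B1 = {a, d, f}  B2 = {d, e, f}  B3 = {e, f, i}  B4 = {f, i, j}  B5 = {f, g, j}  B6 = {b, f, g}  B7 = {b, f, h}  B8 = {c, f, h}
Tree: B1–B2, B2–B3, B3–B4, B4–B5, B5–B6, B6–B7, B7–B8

Every vertex of G appears in some bag (union = {a, b, c, d, e, f, g, h, i, j}); every edge is covered by a bag; and for each vertex v the set of bags containing v is connected in the bag tree. The decomposition is therefore valid. The largest bag has 3 vertices, so the width is 2.

Yes; width 2.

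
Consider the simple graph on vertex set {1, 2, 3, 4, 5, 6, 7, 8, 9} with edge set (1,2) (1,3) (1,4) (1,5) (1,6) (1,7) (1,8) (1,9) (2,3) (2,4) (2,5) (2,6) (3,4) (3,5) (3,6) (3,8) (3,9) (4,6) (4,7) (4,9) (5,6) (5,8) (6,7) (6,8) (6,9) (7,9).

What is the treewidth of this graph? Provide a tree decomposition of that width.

Treewidth 4.
One optimal decomposition is:
Bags: B1 = {1, 3, 4, 6, 9}  B2 = {1, 2, 3, 4, 6}  B3 = {1, 4, 6, 7, 9}  B4 = {1, 2, 3, 5, 6}  B5 = {1, 3, 5, 6, 8}
Tree: B1–B2, B1–B3, B2–B4, B4–B5

Every bag has size at most 5, so the width is 5 − 1 = 4 and tw(G) ≤ 4. Conversely, {1, 3, 5, 6, 8} is a clique of size 5, and the vertices of any clique must share a bag in every tree decomposition; so some bag has ≥ 5 vertices and tw(G) ≥ 4. Therefore the treewidth is 4.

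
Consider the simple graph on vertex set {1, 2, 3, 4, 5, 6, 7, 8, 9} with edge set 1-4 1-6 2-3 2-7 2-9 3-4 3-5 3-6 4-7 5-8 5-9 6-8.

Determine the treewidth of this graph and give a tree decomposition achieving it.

Every bag has size at most 4, so the width is 4 − 1 = 3 and tw(G) ≤ 3. For the lower bound: the 4 vertex sets {1,6,8}, {4}, {3}, {2,5,7,9} are disjoint, each induces a connected subgraph, and every pair is joined by at least one edge of G. Contracting each set to a single vertex therefore yields K_{4} as a minor, and since treewidth is minor-monotone, tw(G) ≥ tw(K_{4}) = 3. The upper and lower bounds meet at 3, so that is the treewidth.

Treewidth 3.
One optimal decomposition is:
Bags: B1 = {1, 4, 6, 8}  B2 = {3, 4, 6, 8}  B3 = {3, 4, 5, 8}  B4 = {3, 4, 5, 7}  B5 = {2, 3, 5, 7}  B6 = {2, 5, 7, 9}
Tree: B1–B2, B2–B3, B3–B4, B4–B5, B5–B6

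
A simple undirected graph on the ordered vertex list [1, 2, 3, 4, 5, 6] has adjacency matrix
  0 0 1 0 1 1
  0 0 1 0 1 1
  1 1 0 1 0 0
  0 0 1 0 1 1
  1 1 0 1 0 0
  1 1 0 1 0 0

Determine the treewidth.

A width-3 tree decomposition is:
Bags: B1 = {3, 4, 5, 6}  B2 = {2, 3, 5, 6}  B3 = {1, 3, 5, 6}
Tree: B1–B2, B2–B3
Every bag has size at most 4, so the width is 4 − 1 = 3 and tw(G) ≤ 3. For the lower bound: the 4 vertex sets {4,5}, {2,3}, {6}, {1} are disjoint, each induces a connected subgraph, and every pair is joined by at least one edge of G. Contracting each set to a single vertex therefore yields K_{4} as a minor, and since treewidth is minor-monotone, tw(G) ≥ tw(K_{4}) = 3. Therefore the treewidth is 3.

3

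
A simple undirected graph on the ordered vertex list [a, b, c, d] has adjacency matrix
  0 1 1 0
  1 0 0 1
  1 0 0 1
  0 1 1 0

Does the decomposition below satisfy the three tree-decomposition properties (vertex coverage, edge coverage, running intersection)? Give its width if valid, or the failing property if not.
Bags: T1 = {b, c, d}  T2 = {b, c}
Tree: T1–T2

A tree decomposition must satisfy three properties: every vertex lies in some bag; for every edge, both endpoints lie together in some bag; and for every vertex, the bags containing it form a connected subtree. Here vertex a appears in no bag, so the decomposition is invalid.

No — vertex a appears in no bag.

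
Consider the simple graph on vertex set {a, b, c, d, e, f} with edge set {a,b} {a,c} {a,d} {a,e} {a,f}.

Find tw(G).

1

A width-1 tree decomposition is:
Bags: B1 = {a, f}  B2 = {a, e}  B3 = {a, b}  B4 = {a, d}  B5 = {a, c}
Tree: B1–B2, B2–B3, B2–B4, B3–B5
The largest bag has 2 vertices, giving width 1; this decomposition certifies tw(G) ≤ 1. G has an edge, so its treewidth is at least 1. Hence tw(G) = 1 exactly.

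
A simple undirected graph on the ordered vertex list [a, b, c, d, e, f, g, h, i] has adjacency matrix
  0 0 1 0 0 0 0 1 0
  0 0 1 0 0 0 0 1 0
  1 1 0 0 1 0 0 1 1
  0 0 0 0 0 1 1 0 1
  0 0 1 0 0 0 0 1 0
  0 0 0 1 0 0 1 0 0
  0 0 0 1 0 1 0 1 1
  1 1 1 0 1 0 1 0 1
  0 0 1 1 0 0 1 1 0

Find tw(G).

2

A width-2 tree decomposition is:
Bags: B1 = {b, c, h}  B2 = {c, e, h}  B3 = {c, h, i}  B4 = {a, c, h}  B5 = {g, h, i}  B6 = {d, g, i}  B7 = {d, f, g}
Tree: B1–B2, B2–B3, B3–B4, B3–B5, B5–B6, B6–B7
Each bag holds 3 vertices, so the decomposition has width 2, which upper-bounds the treewidth. For the lower bound, the 3 vertices {d, f, g} are pairwise adjacent, and any tree decomposition puts a clique entirely inside one bag — forcing width ≥ 2. The upper and lower bounds meet at 2, so that is the treewidth.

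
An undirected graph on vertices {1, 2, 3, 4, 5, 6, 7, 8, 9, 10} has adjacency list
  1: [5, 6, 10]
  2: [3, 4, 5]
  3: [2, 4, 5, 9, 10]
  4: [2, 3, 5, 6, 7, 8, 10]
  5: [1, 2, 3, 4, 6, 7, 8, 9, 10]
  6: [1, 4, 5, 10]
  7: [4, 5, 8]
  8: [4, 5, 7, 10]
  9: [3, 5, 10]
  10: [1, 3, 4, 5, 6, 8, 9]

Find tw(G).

3

A width-3 tree decomposition is:
Bags: B1 = {3, 4, 5, 10}  B2 = {4, 5, 6, 10}  B3 = {4, 5, 8, 10}  B4 = {1, 5, 6, 10}  B5 = {4, 5, 7, 8}  B6 = {3, 5, 9, 10}  B7 = {2, 3, 4, 5}
Tree: B1–B2, B1–B3, B2–B4, B3–B5, B1–B6, B1–B7
The largest bag has 4 vertices, giving width 3; this decomposition certifies tw(G) ≤ 3. Conversely, {1, 5, 6, 10} is a clique of size 4, and the vertices of any clique must share a bag in every tree decomposition; so some bag has ≥ 4 vertices and tw(G) ≥ 3. Therefore the treewidth is 3.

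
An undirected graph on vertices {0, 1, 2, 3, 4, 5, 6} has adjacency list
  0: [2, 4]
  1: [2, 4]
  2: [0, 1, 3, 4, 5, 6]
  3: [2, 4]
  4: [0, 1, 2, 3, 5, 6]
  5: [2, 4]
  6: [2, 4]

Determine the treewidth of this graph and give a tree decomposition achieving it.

Treewidth 2.
Bags: B1 = {2, 3, 4}  B2 = {2, 4, 5}  B3 = {0, 2, 4}  B4 = {1, 2, 4}  B5 = {2, 4, 6}
Tree: B1–B2, B1–B3, B1–B4, B2–B5

Each bag holds 3 vertices, so the decomposition has width 2, which upper-bounds the treewidth. Conversely, {0, 2, 4} is a clique of size 3, and the vertices of any clique must share a bag in every tree decomposition; so some bag has ≥ 3 vertices and tw(G) ≥ 2. The upper and lower bounds meet at 2, so that is the treewidth.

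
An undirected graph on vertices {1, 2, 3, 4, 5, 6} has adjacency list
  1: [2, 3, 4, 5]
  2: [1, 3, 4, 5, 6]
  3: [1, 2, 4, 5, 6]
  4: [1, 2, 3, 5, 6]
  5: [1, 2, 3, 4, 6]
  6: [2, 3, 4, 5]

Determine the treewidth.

A width-4 tree decomposition is:
Bags: B1 = {2, 3, 4, 5, 6}  B2 = {1, 2, 3, 4, 5}
Tree: B1–B2
The largest bag has 5 vertices, giving width 4; this decomposition certifies tw(G) ≤ 4. Conversely, {1, 2, 3, 4, 5} is a clique of size 5, and the vertices of any clique must share a bag in every tree decomposition; so some bag has ≥ 5 vertices and tw(G) ≥ 4. The upper and lower bounds meet at 4, so that is the treewidth.

4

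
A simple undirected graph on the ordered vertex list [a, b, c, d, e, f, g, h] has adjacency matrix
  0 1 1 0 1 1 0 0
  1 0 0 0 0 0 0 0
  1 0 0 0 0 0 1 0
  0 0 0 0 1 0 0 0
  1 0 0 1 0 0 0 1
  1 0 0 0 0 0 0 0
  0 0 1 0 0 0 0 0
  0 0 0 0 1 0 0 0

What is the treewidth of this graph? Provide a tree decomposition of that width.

Treewidth 1.
One optimal decomposition is:
Bags: B1 = {a, e}  B2 = {a, c}  B3 = {d, e}  B4 = {e, h}  B5 = {a, b}  B6 = {a, f}  B7 = {c, g}
Tree: B1–B2, B1–B3, B3–B4, B2–B5, B1–B6, B2–B7

Every bag has size at most 2, so the width is 2 − 1 = 1 and tw(G) ≤ 1. Since G has at least one edge (e.g. e–a), it is not an edgeless graph, so tw(G) ≥ 1. Combining the bounds, tw(G) = 1.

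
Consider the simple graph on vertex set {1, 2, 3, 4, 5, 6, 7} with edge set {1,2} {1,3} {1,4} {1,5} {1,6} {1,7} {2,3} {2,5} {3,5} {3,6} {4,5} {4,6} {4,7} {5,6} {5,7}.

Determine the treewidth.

A width-3 tree decomposition is:
Bags: B1 = {1, 3, 5, 6}  B2 = {1, 4, 5, 6}  B3 = {1, 2, 3, 5}  B4 = {1, 4, 5, 7}
Tree: B1–B2, B1–B3, B2–B4
Each bag holds 4 vertices, so the decomposition has width 3, which upper-bounds the treewidth. Conversely, {1, 2, 3, 5} is a clique of size 4, and the vertices of any clique must share a bag in every tree decomposition; so some bag has ≥ 4 vertices and tw(G) ≥ 3. Hence tw(G) = 3 exactly.

3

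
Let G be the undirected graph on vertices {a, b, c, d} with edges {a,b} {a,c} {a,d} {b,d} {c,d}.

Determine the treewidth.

A width-2 tree decomposition is:
Bags: B1 = {a, b, d}  B2 = {a, c, d}
Tree: B1–B2
Each bag holds 3 vertices, so the decomposition has width 2, which upper-bounds the treewidth. Conversely, {a, c, d} is a clique of size 3, and the vertices of any clique must share a bag in every tree decomposition; so some bag has ≥ 3 vertices and tw(G) ≥ 2. Hence tw(G) = 2 exactly.

2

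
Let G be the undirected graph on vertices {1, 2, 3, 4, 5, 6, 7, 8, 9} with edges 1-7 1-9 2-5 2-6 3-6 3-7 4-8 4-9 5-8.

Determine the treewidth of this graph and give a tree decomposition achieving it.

Every bag has size at most 3, so the width is 3 − 1 = 2 and tw(G) ≤ 2. The edges 1–9–4–8–5–2–6–3–7–1 form a cycle, so G is not a tree and its treewidth is at least 2. Combining the bounds, tw(G) = 2.

Treewidth 2.
One optimal decomposition is:
Bags: B1 = {1, 4, 9}  B2 = {1, 4, 8}  B3 = {1, 5, 8}  B4 = {1, 2, 5}  B5 = {1, 2, 6}  B6 = {1, 3, 6}  B7 = {1, 3, 7}
Tree: B1–B2, B2–B3, B3–B4, B4–B5, B5–B6, B6–B7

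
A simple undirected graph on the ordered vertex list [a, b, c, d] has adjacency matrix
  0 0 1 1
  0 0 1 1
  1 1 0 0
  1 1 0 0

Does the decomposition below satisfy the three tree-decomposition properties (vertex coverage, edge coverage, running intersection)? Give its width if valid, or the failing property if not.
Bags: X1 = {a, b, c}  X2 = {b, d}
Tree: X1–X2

A tree decomposition must satisfy three properties: every vertex lies in some bag; for every edge, both endpoints lie together in some bag; and for every vertex, the bags containing it form a connected subtree. Here edge (a,d) lies in no bag, so the decomposition is invalid.

No — edge (a,d) lies in no bag.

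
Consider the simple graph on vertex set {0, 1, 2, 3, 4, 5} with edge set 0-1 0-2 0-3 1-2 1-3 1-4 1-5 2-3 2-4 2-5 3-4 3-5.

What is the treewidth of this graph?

3

A width-3 tree decomposition is:
Bags: B1 = {1, 2, 3, 4}  B2 = {0, 1, 2, 3}  B3 = {1, 2, 3, 5}
Tree: B1–B2, B2–B3
Every bag has size at most 4, so the width is 4 − 1 = 3 and tw(G) ≤ 3. For the lower bound, the 4 vertices {0, 1, 2, 3} are pairwise adjacent, and any tree decomposition puts a clique entirely inside one bag — forcing width ≥ 3. Therefore the treewidth is 3.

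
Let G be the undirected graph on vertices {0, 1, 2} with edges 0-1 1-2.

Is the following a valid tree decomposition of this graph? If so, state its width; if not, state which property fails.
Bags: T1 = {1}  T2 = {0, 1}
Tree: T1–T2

No — vertex 2 appears in no bag.

A tree decomposition must satisfy three properties: every vertex lies in some bag; for every edge, both endpoints lie together in some bag; and for every vertex, the bags containing it form a connected subtree. Here vertex 2 appears in no bag, so the decomposition is invalid.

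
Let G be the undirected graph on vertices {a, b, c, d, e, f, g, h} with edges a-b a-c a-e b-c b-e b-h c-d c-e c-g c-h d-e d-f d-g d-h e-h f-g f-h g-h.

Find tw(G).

A width-3 tree decomposition is:
Bags: B1 = {c, d, g, h}  B2 = {c, d, e, h}  B3 = {b, c, e, h}  B4 = {d, f, g, h}  B5 = {a, b, c, e}
Tree: B1–B2, B2–B3, B1–B4, B3–B5
Each bag holds 4 vertices, so the decomposition has width 3, which upper-bounds the treewidth. Conversely, {c, d, g, h} is a clique of size 4, and the vertices of any clique must share a bag in every tree decomposition; so some bag has ≥ 4 vertices and tw(G) ≥ 3. Combining the bounds, tw(G) = 3.

3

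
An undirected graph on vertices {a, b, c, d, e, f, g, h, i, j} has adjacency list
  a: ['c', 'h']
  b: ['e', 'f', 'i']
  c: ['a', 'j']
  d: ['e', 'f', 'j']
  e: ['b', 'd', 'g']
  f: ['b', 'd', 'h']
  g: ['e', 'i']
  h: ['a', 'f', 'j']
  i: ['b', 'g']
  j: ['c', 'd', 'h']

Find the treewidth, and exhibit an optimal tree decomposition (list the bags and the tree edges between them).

Treewidth 2.
One optimal decomposition is:
Bags: B1 = {b, g, i}  B2 = {b, e, g}  B3 = {b, e, f}  B4 = {d, e, f}  B5 = {d, f, h}  B6 = {d, h, j}  B7 = {a, h, j}  B8 = {a, c, j}
Tree: B1–B2, B2–B3, B3–B4, B4–B5, B5–B6, B6–B7, B7–B8

Each bag holds 3 vertices, so the decomposition has width 2, which upper-bounds the treewidth. For the lower bound, G contains the cycle i–g–e–b–i, so G is not a forest; only forests have treewidth ≤ 1, hence tw(G) ≥ 2. Combining the bounds, tw(G) = 2.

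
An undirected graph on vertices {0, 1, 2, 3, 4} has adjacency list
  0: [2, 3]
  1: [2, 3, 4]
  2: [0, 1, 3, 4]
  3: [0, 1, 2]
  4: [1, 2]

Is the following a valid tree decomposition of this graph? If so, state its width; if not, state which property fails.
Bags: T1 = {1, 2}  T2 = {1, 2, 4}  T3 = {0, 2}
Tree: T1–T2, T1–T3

No — vertex 3 appears in no bag.

A tree decomposition must satisfy three properties: every vertex lies in some bag; for every edge, both endpoints lie together in some bag; and for every vertex, the bags containing it form a connected subtree. Here vertex 3 appears in no bag, so the decomposition is invalid.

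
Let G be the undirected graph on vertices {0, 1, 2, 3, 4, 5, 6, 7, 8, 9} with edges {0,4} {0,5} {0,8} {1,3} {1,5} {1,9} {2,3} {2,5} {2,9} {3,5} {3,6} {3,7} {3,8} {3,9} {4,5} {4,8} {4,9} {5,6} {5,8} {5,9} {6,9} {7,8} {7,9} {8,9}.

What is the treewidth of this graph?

3

A width-3 tree decomposition is:
Bags: B1 = {3, 5, 8, 9}  B2 = {1, 3, 5, 9}  B3 = {4, 5, 8, 9}  B4 = {2, 3, 5, 9}  B5 = {0, 4, 5, 8}  B6 = {3, 5, 6, 9}  B7 = {3, 7, 8, 9}
Tree: B1–B2, B1–B3, B2–B4, B3–B5, B4–B6, B1–B7
The largest bag has 4 vertices, giving width 3; this decomposition certifies tw(G) ≤ 3. On the other hand G contains the 4-clique {0, 4, 5, 8}. A clique must lie in a single bag of any decomposition, so no decomposition can have width below 3. Hence tw(G) = 3 exactly.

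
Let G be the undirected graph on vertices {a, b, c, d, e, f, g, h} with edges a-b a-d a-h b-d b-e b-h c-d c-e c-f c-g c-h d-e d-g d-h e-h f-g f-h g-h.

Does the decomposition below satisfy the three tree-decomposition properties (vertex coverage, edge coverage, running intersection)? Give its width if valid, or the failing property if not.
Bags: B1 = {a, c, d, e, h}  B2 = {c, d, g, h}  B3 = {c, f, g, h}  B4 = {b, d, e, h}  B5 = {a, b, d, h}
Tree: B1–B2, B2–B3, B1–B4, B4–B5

No — bags containing vertex a are not connected in the tree.

A tree decomposition must satisfy three properties: every vertex lies in some bag; for every edge, both endpoints lie together in some bag; and for every vertex, the bags containing it form a connected subtree. Here bags containing vertex a are not connected in the tree, so the decomposition is invalid.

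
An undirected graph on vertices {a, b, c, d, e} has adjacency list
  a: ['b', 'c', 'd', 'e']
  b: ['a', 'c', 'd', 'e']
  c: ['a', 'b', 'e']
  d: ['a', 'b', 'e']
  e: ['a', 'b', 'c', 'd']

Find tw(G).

A width-3 tree decomposition is:
Bags: B1 = {a, b, d, e}  B2 = {a, b, c, e}
Tree: B1–B2
The largest bag has 4 vertices, giving width 3; this decomposition certifies tw(G) ≤ 3. On the other hand G contains the 4-clique {a, b, d, e}. A clique must lie in a single bag of any decomposition, so no decomposition can have width below 3. Hence tw(G) = 3 exactly.

3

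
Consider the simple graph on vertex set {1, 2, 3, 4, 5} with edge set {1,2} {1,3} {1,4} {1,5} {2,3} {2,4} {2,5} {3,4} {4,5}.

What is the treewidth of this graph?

3

A width-3 tree decomposition is:
Bags: B1 = {1, 2, 4, 5}  B2 = {1, 2, 3, 4}
Tree: B1–B2
Every bag has size at most 4, so the width is 4 − 1 = 3 and tw(G) ≤ 3. Conversely, {1, 2, 3, 4} is a clique of size 4, and the vertices of any clique must share a bag in every tree decomposition; so some bag has ≥ 4 vertices and tw(G) ≥ 3. Hence tw(G) = 3 exactly.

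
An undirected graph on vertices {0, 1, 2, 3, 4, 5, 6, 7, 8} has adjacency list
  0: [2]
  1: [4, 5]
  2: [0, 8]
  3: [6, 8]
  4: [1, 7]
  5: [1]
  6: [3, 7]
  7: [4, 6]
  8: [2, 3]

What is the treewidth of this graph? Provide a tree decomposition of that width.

Every bag has size at most 2, so the width is 2 − 1 = 1 and tw(G) ≤ 1. Since G has at least one edge (e.g. 0–2), it is not an edgeless graph, so tw(G) ≥ 1. Combining the bounds, tw(G) = 1.

Treewidth 1.
Bags: B1 = {0, 2}  B2 = {2, 8}  B3 = {3, 8}  B4 = {3, 6}  B5 = {6, 7}  B6 = {4, 7}  B7 = {1, 4}  B8 = {1, 5}
Tree: B1–B2, B2–B3, B3–B4, B4–B5, B5–B6, B6–B7, B7–B8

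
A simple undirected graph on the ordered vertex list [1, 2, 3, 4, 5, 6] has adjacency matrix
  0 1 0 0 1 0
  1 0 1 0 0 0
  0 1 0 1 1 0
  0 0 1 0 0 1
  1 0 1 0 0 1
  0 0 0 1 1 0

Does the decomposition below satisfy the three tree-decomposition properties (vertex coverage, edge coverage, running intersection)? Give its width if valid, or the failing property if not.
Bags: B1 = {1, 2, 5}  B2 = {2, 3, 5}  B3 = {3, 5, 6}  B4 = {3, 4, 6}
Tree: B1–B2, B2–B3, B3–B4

Yes; width 2.

Every vertex of G appears in some bag (union = {1, 2, 3, 4, 5, 6}); every edge is covered by a bag; and for each vertex v the set of bags containing v is connected in the bag tree. The decomposition is therefore valid. The largest bag has 3 vertices, so the width is 2.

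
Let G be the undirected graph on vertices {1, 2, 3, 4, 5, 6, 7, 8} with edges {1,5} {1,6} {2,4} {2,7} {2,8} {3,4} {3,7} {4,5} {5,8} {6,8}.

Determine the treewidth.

2

A width-2 tree decomposition is:
Bags: B1 = {2, 3, 7}  B2 = {2, 3, 4}  B3 = {2, 4, 8}  B4 = {4, 5, 8}  B5 = {5, 6, 8}  B6 = {1, 5, 6}
Tree: B1–B2, B2–B3, B3–B4, B4–B5, B5–B6
Each bag holds 3 vertices, so the decomposition has width 2, which upper-bounds the treewidth. The edges 7–3–4–2–7 form a cycle, so G is not a tree and its treewidth is at least 2. The upper and lower bounds meet at 2, so that is the treewidth.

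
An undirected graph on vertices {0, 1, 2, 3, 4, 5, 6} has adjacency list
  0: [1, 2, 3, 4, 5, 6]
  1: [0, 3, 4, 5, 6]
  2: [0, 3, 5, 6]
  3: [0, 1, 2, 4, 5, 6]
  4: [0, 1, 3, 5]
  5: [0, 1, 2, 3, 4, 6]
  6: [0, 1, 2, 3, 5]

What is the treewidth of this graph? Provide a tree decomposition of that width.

The largest bag has 5 vertices, giving width 4; this decomposition certifies tw(G) ≤ 4. For the lower bound, the 5 vertices {0, 1, 3, 4, 5} are pairwise adjacent, and any tree decomposition puts a clique entirely inside one bag — forcing width ≥ 4. The upper and lower bounds meet at 4, so that is the treewidth.

Treewidth 4.
One optimal decomposition is:
Bags: B1 = {0, 1, 3, 4, 5}  B2 = {0, 1, 3, 5, 6}  B3 = {0, 2, 3, 5, 6}
Tree: B1–B2, B2–B3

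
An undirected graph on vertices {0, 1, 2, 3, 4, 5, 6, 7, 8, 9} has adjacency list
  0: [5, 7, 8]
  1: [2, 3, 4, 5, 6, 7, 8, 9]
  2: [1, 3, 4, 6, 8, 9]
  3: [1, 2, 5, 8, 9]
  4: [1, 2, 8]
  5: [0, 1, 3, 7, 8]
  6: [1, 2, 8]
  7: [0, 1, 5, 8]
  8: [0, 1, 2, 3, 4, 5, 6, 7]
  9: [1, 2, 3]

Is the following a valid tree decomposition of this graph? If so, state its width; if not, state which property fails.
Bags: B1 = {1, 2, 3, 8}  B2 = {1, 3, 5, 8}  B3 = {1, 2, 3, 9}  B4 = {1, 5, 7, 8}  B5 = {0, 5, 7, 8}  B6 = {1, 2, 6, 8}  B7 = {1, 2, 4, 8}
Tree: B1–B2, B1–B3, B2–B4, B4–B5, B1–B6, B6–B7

Yes; width 3.

Every vertex of G appears in some bag (union = {0, 1, 2, 3, 4, 5, 6, 7, 8, 9}); every edge is covered by a bag; and for each vertex v the set of bags containing v is connected in the bag tree. The decomposition is therefore valid. The largest bag has 4 vertices, so the width is 3.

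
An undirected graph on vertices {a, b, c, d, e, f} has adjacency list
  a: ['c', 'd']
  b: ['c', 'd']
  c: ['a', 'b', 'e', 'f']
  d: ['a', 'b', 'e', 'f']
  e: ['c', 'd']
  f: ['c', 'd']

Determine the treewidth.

A width-2 tree decomposition is:
Bags: B1 = {c, d, f}  B2 = {a, c, d}  B3 = {b, c, d}  B4 = {c, d, e}
Tree: B1–B2, B2–B3, B3–B4
Every bag has size at most 3, so the width is 3 − 1 = 2 and tw(G) ≤ 2. For the lower bound, G contains the cycle f–c–a–d–f, so G is not a forest; only forests have treewidth ≤ 1, hence tw(G) ≥ 2. The upper and lower bounds meet at 2, so that is the treewidth.

2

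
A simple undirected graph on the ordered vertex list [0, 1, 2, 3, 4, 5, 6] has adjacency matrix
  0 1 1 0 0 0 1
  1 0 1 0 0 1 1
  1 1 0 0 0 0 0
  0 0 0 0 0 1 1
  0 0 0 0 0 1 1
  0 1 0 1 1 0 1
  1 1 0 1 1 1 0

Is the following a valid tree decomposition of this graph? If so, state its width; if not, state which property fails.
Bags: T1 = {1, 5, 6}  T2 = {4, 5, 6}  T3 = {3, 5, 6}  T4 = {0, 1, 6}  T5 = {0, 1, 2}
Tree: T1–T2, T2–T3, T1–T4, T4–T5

Every vertex of G appears in some bag (union = {0, 1, 2, 3, 4, 5, 6}); every edge is covered by a bag; and for each vertex v the set of bags containing v is connected in the bag tree. The decomposition is therefore valid. The largest bag has 3 vertices, so the width is 2.

Yes; width 2.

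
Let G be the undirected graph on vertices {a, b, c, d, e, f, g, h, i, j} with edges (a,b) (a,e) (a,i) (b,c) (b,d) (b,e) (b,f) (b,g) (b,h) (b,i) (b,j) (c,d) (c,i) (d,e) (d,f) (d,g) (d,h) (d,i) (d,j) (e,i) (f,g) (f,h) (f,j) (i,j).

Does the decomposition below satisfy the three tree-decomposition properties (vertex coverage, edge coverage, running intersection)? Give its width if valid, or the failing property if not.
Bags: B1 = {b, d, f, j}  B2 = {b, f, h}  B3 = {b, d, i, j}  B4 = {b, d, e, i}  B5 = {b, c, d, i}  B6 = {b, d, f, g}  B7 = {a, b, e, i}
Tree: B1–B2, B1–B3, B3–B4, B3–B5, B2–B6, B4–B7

No — edge (d,h) lies in no bag.

A tree decomposition must satisfy three properties: every vertex lies in some bag; for every edge, both endpoints lie together in some bag; and for every vertex, the bags containing it form a connected subtree. Here edge (d,h) lies in no bag, so the decomposition is invalid.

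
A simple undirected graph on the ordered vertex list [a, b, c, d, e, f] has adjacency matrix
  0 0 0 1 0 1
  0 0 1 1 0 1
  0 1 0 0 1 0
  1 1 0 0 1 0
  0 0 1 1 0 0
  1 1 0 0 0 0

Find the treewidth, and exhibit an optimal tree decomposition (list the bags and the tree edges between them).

Treewidth 2.
Bags: B1 = {a, b, f}  B2 = {a, b, d}  B3 = {b, c, d}  B4 = {c, d, e}
Tree: B1–B2, B2–B3, B3–B4

Each bag holds 3 vertices, so the decomposition has width 2, which upper-bounds the treewidth. Since f–a–d–b–f is a cycle in G, G is not acyclic. Forests are exactly the graphs of treewidth ≤ 1, so tw(G) ≥ 2. Hence tw(G) = 2 exactly.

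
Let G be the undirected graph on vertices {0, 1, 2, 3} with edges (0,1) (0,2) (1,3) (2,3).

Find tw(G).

A width-2 tree decomposition is:
Bags: B1 = {1, 2, 3}  B2 = {0, 1, 2}
Tree: B1–B2
Each bag holds 3 vertices, so the decomposition has width 2, which upper-bounds the treewidth. For the lower bound, G contains the cycle 1–3–2–0–1, so G is not a forest; only forests have treewidth ≤ 1, hence tw(G) ≥ 2. The upper and lower bounds meet at 2, so that is the treewidth.

2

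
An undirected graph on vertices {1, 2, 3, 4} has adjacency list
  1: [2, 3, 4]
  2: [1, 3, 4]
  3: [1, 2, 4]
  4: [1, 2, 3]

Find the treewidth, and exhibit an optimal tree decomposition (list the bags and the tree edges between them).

A single bag containing all 4 vertices is trivially a valid decomposition of width 3. On the other hand G contains the 4-clique {1, 2, 3, 4}. A clique must lie in a single bag of any decomposition, so no decomposition can have width below 3. Therefore the treewidth is 3.

Treewidth 3.
One such decomposition:
Bags: B1 = {1, 2, 3, 4}
Tree: (single bag)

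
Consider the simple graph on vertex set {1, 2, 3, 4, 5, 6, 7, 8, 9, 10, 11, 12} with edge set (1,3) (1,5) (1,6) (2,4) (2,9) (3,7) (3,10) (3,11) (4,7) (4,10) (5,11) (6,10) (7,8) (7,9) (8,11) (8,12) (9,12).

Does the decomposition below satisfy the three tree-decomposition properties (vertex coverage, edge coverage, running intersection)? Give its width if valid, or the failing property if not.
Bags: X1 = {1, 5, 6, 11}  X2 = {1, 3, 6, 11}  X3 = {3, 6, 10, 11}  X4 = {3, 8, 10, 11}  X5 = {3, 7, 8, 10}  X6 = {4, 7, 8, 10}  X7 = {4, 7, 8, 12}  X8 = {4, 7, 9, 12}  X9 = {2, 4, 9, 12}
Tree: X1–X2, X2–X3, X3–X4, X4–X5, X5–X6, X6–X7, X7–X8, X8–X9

Yes; width 3.

Vertex coverage: the bags together contain {1, 2, 3, 4, 5, 6, 7, 8, 9, 10, 11, 12}, the full vertex set. Edge coverage: each edge of G has both endpoints in at least one bag. Running intersection: for every vertex, the bags containing it form a connected subtree. All three properties hold, so this is a valid tree decomposition of width max|bag| − 1 = 3, and hence tw(G) ≤ 3.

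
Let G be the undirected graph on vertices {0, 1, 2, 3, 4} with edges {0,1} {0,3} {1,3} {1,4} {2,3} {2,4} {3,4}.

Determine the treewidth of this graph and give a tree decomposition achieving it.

Every bag has size at most 3, so the width is 3 − 1 = 2 and tw(G) ≤ 2. On the other hand G contains the 3-clique {0, 1, 3}. A clique must lie in a single bag of any decomposition, so no decomposition can have width below 2. Therefore the treewidth is 2.

Treewidth 2.
One such decomposition:
Bags: B1 = {0, 1, 3}  B2 = {1, 3, 4}  B3 = {2, 3, 4}
Tree: B1–B2, B2–B3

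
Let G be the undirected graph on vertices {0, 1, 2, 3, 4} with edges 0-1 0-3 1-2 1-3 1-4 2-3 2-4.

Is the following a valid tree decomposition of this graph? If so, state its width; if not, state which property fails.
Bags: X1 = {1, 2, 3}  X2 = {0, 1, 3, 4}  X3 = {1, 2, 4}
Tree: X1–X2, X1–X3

No — bags containing vertex 4 are not connected in the tree.

A tree decomposition must satisfy three properties: every vertex lies in some bag; for every edge, both endpoints lie together in some bag; and for every vertex, the bags containing it form a connected subtree. Here bags containing vertex 4 are not connected in the tree, so the decomposition is invalid.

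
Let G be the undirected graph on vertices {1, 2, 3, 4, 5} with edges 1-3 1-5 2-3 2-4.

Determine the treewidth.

1

A width-1 tree decomposition is:
Bags: B1 = {1, 5}  B2 = {1, 3}  B3 = {2, 3}  B4 = {2, 4}
Tree: B1–B2, B2–B3, B3–B4
Each bag holds 2 vertices, so the decomposition has width 1, which upper-bounds the treewidth. Any graph with an edge has treewidth ≥ 1, and G has the edge 5–1. Combining the bounds, tw(G) = 1.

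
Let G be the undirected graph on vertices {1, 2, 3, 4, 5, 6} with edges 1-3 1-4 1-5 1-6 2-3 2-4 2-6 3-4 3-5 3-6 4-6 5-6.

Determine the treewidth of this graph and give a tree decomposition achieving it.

Every bag has size at most 4, so the width is 4 − 1 = 3 and tw(G) ≤ 3. Conversely, {1, 3, 4, 6} is a clique of size 4, and the vertices of any clique must share a bag in every tree decomposition; so some bag has ≥ 4 vertices and tw(G) ≥ 3. Combining the bounds, tw(G) = 3.

Treewidth 3.
Bags: B1 = {1, 3, 5, 6}  B2 = {1, 3, 4, 6}  B3 = {2, 3, 4, 6}
Tree: B1–B2, B2–B3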